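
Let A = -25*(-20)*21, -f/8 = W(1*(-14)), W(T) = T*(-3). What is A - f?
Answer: 10836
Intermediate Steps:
W(T) = -3*T
f = -336 (f = -(-24)*1*(-14) = -(-24)*(-14) = -8*42 = -336)
A = 10500 (A = 500*21 = 10500)
A - f = 10500 - 1*(-336) = 10500 + 336 = 10836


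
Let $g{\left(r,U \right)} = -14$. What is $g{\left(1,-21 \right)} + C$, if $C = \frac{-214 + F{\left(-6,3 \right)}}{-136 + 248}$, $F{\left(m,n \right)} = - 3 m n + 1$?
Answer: $- \frac{1727}{112} \approx -15.42$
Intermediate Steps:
$F{\left(m,n \right)} = 1 - 3 m n$ ($F{\left(m,n \right)} = - 3 m n + 1 = 1 - 3 m n$)
$C = - \frac{159}{112}$ ($C = \frac{-214 - \left(-1 - 54\right)}{-136 + 248} = \frac{-214 + \left(1 + 54\right)}{112} = \left(-214 + 55\right) \frac{1}{112} = \left(-159\right) \frac{1}{112} = - \frac{159}{112} \approx -1.4196$)
$g{\left(1,-21 \right)} + C = -14 - \frac{159}{112} = - \frac{1727}{112}$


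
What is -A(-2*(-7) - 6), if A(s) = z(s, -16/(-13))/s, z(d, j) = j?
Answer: -2/13 ≈ -0.15385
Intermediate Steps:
A(s) = 16/(13*s) (A(s) = (-16/(-13))/s = (-16*(-1/13))/s = 16/(13*s))
-A(-2*(-7) - 6) = -16/(13*(-2*(-7) - 6)) = -16/(13*(14 - 6)) = -16/(13*8) = -1*2/13 = -2/13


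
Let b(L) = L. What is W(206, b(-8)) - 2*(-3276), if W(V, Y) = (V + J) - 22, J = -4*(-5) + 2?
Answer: 6758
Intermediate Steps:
J = 22 (J = 20 + 2 = 22)
W(V, Y) = V (W(V, Y) = (V + 22) - 22 = (22 + V) - 22 = V)
W(206, b(-8)) - 2*(-3276) = 206 - 2*(-3276) = 206 + 6552 = 6758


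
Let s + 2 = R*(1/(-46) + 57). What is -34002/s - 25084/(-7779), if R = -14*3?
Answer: 7465338142/428521773 ≈ 17.421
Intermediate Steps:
R = -42
s = -55087/23 (s = -2 - 42*(1/(-46) + 57) = -2 - 42*(-1/46 + 57) = -2 - 42*2621/46 = -2 - 55041/23 = -55087/23 ≈ -2395.1)
-34002/s - 25084/(-7779) = -34002/(-55087/23) - 25084/(-7779) = -34002*(-23/55087) - 25084*(-1/7779) = 782046/55087 + 25084/7779 = 7465338142/428521773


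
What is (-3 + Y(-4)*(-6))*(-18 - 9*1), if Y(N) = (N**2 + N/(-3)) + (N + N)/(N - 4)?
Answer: 3051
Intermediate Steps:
Y(N) = N**2 - N/3 + 2*N/(-4 + N) (Y(N) = (N**2 - N/3) + (2*N)/(-4 + N) = (N**2 - N/3) + 2*N/(-4 + N) = N**2 - N/3 + 2*N/(-4 + N))
(-3 + Y(-4)*(-6))*(-18 - 9*1) = (-3 + ((1/3)*(-4)*(10 - 13*(-4) + 3*(-4)**2)/(-4 - 4))*(-6))*(-18 - 9*1) = (-3 + ((1/3)*(-4)*(10 + 52 + 3*16)/(-8))*(-6))*(-18 - 9) = (-3 + ((1/3)*(-4)*(-1/8)*(10 + 52 + 48))*(-6))*(-27) = (-3 + ((1/3)*(-4)*(-1/8)*110)*(-6))*(-27) = (-3 + (55/3)*(-6))*(-27) = (-3 - 110)*(-27) = -113*(-27) = 3051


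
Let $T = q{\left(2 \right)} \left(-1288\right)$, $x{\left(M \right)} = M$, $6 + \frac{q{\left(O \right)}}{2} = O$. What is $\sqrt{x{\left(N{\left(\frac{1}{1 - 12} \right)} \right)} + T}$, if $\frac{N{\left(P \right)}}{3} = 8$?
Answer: $2 \sqrt{2582} \approx 101.63$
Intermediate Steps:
$N{\left(P \right)} = 24$ ($N{\left(P \right)} = 3 \cdot 8 = 24$)
$q{\left(O \right)} = -12 + 2 O$
$T = 10304$ ($T = \left(-12 + 2 \cdot 2\right) \left(-1288\right) = \left(-12 + 4\right) \left(-1288\right) = \left(-8\right) \left(-1288\right) = 10304$)
$\sqrt{x{\left(N{\left(\frac{1}{1 - 12} \right)} \right)} + T} = \sqrt{24 + 10304} = \sqrt{10328} = 2 \sqrt{2582}$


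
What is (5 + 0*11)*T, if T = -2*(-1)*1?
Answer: 10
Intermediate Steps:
T = 2 (T = 2*1 = 2)
(5 + 0*11)*T = (5 + 0*11)*2 = (5 + 0)*2 = 5*2 = 10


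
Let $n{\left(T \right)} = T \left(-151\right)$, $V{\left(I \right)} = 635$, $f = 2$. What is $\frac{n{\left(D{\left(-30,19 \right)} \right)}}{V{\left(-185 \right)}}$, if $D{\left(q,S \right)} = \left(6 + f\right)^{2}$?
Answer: $- \frac{9664}{635} \approx -15.219$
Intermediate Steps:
$D{\left(q,S \right)} = 64$ ($D{\left(q,S \right)} = \left(6 + 2\right)^{2} = 8^{2} = 64$)
$n{\left(T \right)} = - 151 T$
$\frac{n{\left(D{\left(-30,19 \right)} \right)}}{V{\left(-185 \right)}} = \frac{\left(-151\right) 64}{635} = \left(-9664\right) \frac{1}{635} = - \frac{9664}{635}$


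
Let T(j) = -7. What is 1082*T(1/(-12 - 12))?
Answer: -7574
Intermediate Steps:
1082*T(1/(-12 - 12)) = 1082*(-7) = -7574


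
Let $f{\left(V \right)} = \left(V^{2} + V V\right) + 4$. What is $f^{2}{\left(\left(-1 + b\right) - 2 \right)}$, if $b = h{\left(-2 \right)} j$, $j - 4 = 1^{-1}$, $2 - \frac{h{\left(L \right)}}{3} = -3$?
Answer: $107578384$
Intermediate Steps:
$h{\left(L \right)} = 15$ ($h{\left(L \right)} = 6 - -9 = 6 + 9 = 15$)
$j = 5$ ($j = 4 + 1^{-1} = 4 + 1 = 5$)
$b = 75$ ($b = 15 \cdot 5 = 75$)
$f{\left(V \right)} = 4 + 2 V^{2}$ ($f{\left(V \right)} = \left(V^{2} + V^{2}\right) + 4 = 2 V^{2} + 4 = 4 + 2 V^{2}$)
$f^{2}{\left(\left(-1 + b\right) - 2 \right)} = \left(4 + 2 \left(\left(-1 + 75\right) - 2\right)^{2}\right)^{2} = \left(4 + 2 \left(74 - 2\right)^{2}\right)^{2} = \left(4 + 2 \cdot 72^{2}\right)^{2} = \left(4 + 2 \cdot 5184\right)^{2} = \left(4 + 10368\right)^{2} = 10372^{2} = 107578384$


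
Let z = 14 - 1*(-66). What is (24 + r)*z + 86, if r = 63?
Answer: 7046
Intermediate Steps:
z = 80 (z = 14 + 66 = 80)
(24 + r)*z + 86 = (24 + 63)*80 + 86 = 87*80 + 86 = 6960 + 86 = 7046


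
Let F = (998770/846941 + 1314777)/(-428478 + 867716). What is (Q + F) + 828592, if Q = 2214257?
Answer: 1131967325955425269/372008670958 ≈ 3.0429e+6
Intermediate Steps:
F = 1113539545927/372008670958 (F = (998770*(1/846941) + 1314777)/439238 = (998770/846941 + 1314777)*(1/439238) = (1113539545927/846941)*(1/439238) = 1113539545927/372008670958 ≈ 2.9933)
(Q + F) + 828592 = (2214257 + 1113539545927/372008670958) + 828592 = 823723917268994133/372008670958 + 828592 = 1131967325955425269/372008670958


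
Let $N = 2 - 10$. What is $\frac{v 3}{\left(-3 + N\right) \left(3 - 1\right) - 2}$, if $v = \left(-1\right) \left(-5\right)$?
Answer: $- \frac{5}{8} \approx -0.625$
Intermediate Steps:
$N = -8$ ($N = 2 - 10 = -8$)
$v = 5$
$\frac{v 3}{\left(-3 + N\right) \left(3 - 1\right) - 2} = \frac{5 \cdot 3}{\left(-3 - 8\right) \left(3 - 1\right) - 2} = \frac{15}{\left(-11\right) 2 - 2} = \frac{15}{-22 - 2} = \frac{15}{-24} = 15 \left(- \frac{1}{24}\right) = - \frac{5}{8}$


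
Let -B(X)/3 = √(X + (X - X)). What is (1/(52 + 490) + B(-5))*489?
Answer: 489/542 - 1467*I*√5 ≈ 0.90221 - 3280.3*I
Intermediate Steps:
B(X) = -3*√X (B(X) = -3*√(X + (X - X)) = -3*√(X + 0) = -3*√X)
(1/(52 + 490) + B(-5))*489 = (1/(52 + 490) - 3*I*√5)*489 = (1/542 - 3*I*√5)*489 = 489/542 - 1467*I*√5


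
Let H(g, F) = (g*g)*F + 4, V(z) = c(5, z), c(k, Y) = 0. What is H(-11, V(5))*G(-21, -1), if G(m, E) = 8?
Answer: 32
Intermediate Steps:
V(z) = 0
H(g, F) = 4 + F*g**2 (H(g, F) = g**2*F + 4 = F*g**2 + 4 = 4 + F*g**2)
H(-11, V(5))*G(-21, -1) = (4 + 0*(-11)**2)*8 = (4 + 0*121)*8 = (4 + 0)*8 = 4*8 = 32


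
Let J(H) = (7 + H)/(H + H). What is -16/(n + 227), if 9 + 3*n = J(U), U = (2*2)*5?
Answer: -640/8969 ≈ -0.071357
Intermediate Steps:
U = 20 (U = 4*5 = 20)
J(H) = (7 + H)/(2*H) (J(H) = (7 + H)/((2*H)) = (7 + H)*(1/(2*H)) = (7 + H)/(2*H))
n = -111/40 (n = -3 + ((1/2)*(7 + 20)/20)/3 = -3 + ((1/2)*(1/20)*27)/3 = -3 + (1/3)*(27/40) = -3 + 9/40 = -111/40 ≈ -2.7750)
-16/(n + 227) = -16/(-111/40 + 227) = -16/8969/40 = -16*40/8969 = -640/8969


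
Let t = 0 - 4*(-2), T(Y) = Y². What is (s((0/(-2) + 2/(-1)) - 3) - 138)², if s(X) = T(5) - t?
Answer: 14641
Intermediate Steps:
t = 8 (t = 0 + 8 = 8)
s(X) = 17 (s(X) = 5² - 1*8 = 25 - 8 = 17)
(s((0/(-2) + 2/(-1)) - 3) - 138)² = (17 - 138)² = (-121)² = 14641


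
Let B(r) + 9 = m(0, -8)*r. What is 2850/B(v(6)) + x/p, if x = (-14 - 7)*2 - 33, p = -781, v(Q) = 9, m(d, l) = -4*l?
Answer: 748925/72633 ≈ 10.311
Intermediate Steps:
x = -75 (x = -21*2 - 33 = -42 - 33 = -75)
B(r) = -9 + 32*r (B(r) = -9 + (-4*(-8))*r = -9 + 32*r)
2850/B(v(6)) + x/p = 2850/(-9 + 32*9) - 75/(-781) = 2850/(-9 + 288) - 75*(-1/781) = 2850/279 + 75/781 = 2850*(1/279) + 75/781 = 950/93 + 75/781 = 748925/72633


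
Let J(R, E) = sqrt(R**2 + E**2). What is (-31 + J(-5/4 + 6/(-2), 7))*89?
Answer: -2759 + 89*sqrt(1073)/4 ≈ -2030.2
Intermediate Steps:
J(R, E) = sqrt(E**2 + R**2)
(-31 + J(-5/4 + 6/(-2), 7))*89 = (-31 + sqrt(7**2 + (-5/4 + 6/(-2))**2))*89 = (-31 + sqrt(49 + (-5*1/4 + 6*(-1/2))**2))*89 = (-31 + sqrt(49 + (-5/4 - 3)**2))*89 = (-31 + sqrt(49 + (-17/4)**2))*89 = (-31 + sqrt(49 + 289/16))*89 = (-31 + sqrt(1073/16))*89 = (-31 + sqrt(1073)/4)*89 = -2759 + 89*sqrt(1073)/4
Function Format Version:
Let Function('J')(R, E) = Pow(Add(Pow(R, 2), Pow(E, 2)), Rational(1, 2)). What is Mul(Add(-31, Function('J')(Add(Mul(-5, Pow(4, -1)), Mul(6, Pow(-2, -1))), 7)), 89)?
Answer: Add(-2759, Mul(Rational(89, 4), Pow(1073, Rational(1, 2)))) ≈ -2030.2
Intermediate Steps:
Function('J')(R, E) = Pow(Add(Pow(E, 2), Pow(R, 2)), Rational(1, 2))
Mul(Add(-31, Function('J')(Add(Mul(-5, Pow(4, -1)), Mul(6, Pow(-2, -1))), 7)), 89) = Mul(Add(-31, Pow(Add(Pow(7, 2), Pow(Add(Mul(-5, Pow(4, -1)), Mul(6, Pow(-2, -1))), 2)), Rational(1, 2))), 89) = Mul(Add(-31, Pow(Add(49, Pow(Add(Mul(-5, Rational(1, 4)), Mul(6, Rational(-1, 2))), 2)), Rational(1, 2))), 89) = Mul(Add(-31, Pow(Add(49, Pow(Add(Rational(-5, 4), -3), 2)), Rational(1, 2))), 89) = Mul(Add(-31, Pow(Add(49, Pow(Rational(-17, 4), 2)), Rational(1, 2))), 89) = Mul(Add(-31, Pow(Add(49, Rational(289, 16)), Rational(1, 2))), 89) = Mul(Add(-31, Pow(Rational(1073, 16), Rational(1, 2))), 89) = Mul(Add(-31, Mul(Rational(1, 4), Pow(1073, Rational(1, 2)))), 89) = Add(-2759, Mul(Rational(89, 4), Pow(1073, Rational(1, 2))))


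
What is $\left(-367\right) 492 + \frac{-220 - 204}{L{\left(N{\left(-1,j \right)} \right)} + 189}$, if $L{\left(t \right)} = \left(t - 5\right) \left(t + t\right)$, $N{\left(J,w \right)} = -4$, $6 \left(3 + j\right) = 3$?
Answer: $- \frac{47127628}{261} \approx -1.8057 \cdot 10^{5}$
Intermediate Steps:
$j = - \frac{5}{2}$ ($j = -3 + \frac{1}{6} \cdot 3 = -3 + \frac{1}{2} = - \frac{5}{2} \approx -2.5$)
$L{\left(t \right)} = 2 t \left(-5 + t\right)$ ($L{\left(t \right)} = \left(-5 + t\right) 2 t = 2 t \left(-5 + t\right)$)
$\left(-367\right) 492 + \frac{-220 - 204}{L{\left(N{\left(-1,j \right)} \right)} + 189} = \left(-367\right) 492 + \frac{-220 - 204}{2 \left(-4\right) \left(-5 - 4\right) + 189} = -180564 - \frac{424}{2 \left(-4\right) \left(-9\right) + 189} = -180564 - \frac{424}{72 + 189} = -180564 - \frac{424}{261} = - \frac{47127628}{261}$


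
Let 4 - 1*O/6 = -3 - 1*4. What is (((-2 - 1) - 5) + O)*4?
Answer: 232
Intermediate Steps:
O = 66 (O = 24 - 6*(-3 - 1*4) = 24 - 6*(-3 - 4) = 24 - 6*(-7) = 24 + 42 = 66)
(((-2 - 1) - 5) + O)*4 = (((-2 - 1) - 5) + 66)*4 = ((-3 - 5) + 66)*4 = (-8 + 66)*4 = 58*4 = 232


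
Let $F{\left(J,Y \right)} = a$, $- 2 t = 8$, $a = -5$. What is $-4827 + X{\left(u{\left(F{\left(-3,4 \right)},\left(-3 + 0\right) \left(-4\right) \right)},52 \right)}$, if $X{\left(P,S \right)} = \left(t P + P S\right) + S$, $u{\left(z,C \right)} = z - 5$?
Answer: $-5255$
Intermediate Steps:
$t = -4$ ($t = \left(- \frac{1}{2}\right) 8 = -4$)
$F{\left(J,Y \right)} = -5$
$u{\left(z,C \right)} = -5 + z$
$X{\left(P,S \right)} = S - 4 P + P S$ ($X{\left(P,S \right)} = \left(- 4 P + P S\right) + S = S - 4 P + P S$)
$-4827 + X{\left(u{\left(F{\left(-3,4 \right)},\left(-3 + 0\right) \left(-4\right) \right)},52 \right)} = -4827 + \left(52 - 4 \left(-5 - 5\right) + \left(-5 - 5\right) 52\right) = -4827 - 428 = -5255$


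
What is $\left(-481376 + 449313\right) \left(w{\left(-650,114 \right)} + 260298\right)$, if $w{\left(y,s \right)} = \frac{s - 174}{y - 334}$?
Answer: $- \frac{684366811783}{82} \approx -8.3459 \cdot 10^{9}$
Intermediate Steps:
$w{\left(y,s \right)} = \frac{-174 + s}{-334 + y}$
$\left(-481376 + 449313\right) \left(w{\left(-650,114 \right)} + 260298\right) = \left(-481376 + 449313\right) \left(\frac{-174 + 114}{-334 - 650} + 260298\right) = - 32063 \left(\frac{1}{-984} \left(-60\right) + 260298\right) = - 32063 \left(\left(- \frac{1}{984}\right) \left(-60\right) + 260298\right) = - 32063 \left(\frac{5}{82} + 260298\right) = \left(-32063\right) \frac{21344441}{82} = - \frac{684366811783}{82}$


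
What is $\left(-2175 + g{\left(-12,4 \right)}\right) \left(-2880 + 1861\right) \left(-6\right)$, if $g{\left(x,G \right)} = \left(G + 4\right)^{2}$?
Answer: $-12906654$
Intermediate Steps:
$g{\left(x,G \right)} = \left(4 + G\right)^{2}$
$\left(-2175 + g{\left(-12,4 \right)}\right) \left(-2880 + 1861\right) \left(-6\right) = \left(-2175 + \left(4 + 4\right)^{2}\right) \left(-2880 + 1861\right) \left(-6\right) = \left(-2175 + 8^{2}\right) \left(-1019\right) \left(-6\right) = \left(-2175 + 64\right) \left(-1019\right) \left(-6\right) = \left(-2111\right) \left(-1019\right) \left(-6\right) = 2151109 \left(-6\right) = -12906654$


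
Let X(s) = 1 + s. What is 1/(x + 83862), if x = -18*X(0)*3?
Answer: 1/83808 ≈ 1.1932e-5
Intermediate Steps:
x = -54 (x = -18*(1 + 0)*3 = -18*1*3 = -18*3 = -54)
1/(x + 83862) = 1/(-54 + 83862) = 1/83808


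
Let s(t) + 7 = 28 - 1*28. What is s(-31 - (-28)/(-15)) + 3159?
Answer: 3152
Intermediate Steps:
s(t) = -7 (s(t) = -7 + (28 - 1*28) = -7 + (28 - 28) = -7 + 0 = -7)
s(-31 - (-28)/(-15)) + 3159 = -7 + 3159 = 3152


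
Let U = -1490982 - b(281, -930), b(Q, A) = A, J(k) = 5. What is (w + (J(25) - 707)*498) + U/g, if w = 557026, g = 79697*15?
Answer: 82657246866/398485 ≈ 2.0743e+5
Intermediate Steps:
g = 1195455
U = -1490052 (U = -1490982 - 1*(-930) = -1490982 + 930 = -1490052)
(w + (J(25) - 707)*498) + U/g = (557026 + (5 - 707)*498) - 1490052/1195455 = (557026 - 702*498) - 1490052*1/1195455 = (557026 - 349596) - 496684/398485 = 207430 - 496684/398485 = 82657246866/398485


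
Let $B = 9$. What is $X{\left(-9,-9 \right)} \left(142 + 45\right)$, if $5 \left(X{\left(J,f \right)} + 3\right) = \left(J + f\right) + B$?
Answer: $- \frac{4488}{5} \approx -897.6$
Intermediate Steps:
$X{\left(J,f \right)} = - \frac{6}{5} + \frac{J}{5} + \frac{f}{5}$ ($X{\left(J,f \right)} = -3 + \frac{\left(J + f\right) + 9}{5} = -3 + \frac{9 + J + f}{5} = -3 + \left(\frac{9}{5} + \frac{J}{5} + \frac{f}{5}\right) = - \frac{6}{5} + \frac{J}{5} + \frac{f}{5}$)
$X{\left(-9,-9 \right)} \left(142 + 45\right) = \left(- \frac{6}{5} + \frac{1}{5} \left(-9\right) + \frac{1}{5} \left(-9\right)\right) \left(142 + 45\right) = \left(- \frac{6}{5} - \frac{9}{5} - \frac{9}{5}\right) 187 = \left(- \frac{24}{5}\right) 187 = - \frac{4488}{5}$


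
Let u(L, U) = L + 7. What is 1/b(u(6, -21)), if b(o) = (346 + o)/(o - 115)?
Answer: -102/359 ≈ -0.28412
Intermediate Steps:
u(L, U) = 7 + L
b(o) = (346 + o)/(-115 + o)
1/b(u(6, -21)) = 1/((346 + (7 + 6))/(-115 + (7 + 6))) = 1/((346 + 13)/(-115 + 13)) = 1/(359/(-102)) = 1/(-1/102*359) = 1/(-359/102) = -102/359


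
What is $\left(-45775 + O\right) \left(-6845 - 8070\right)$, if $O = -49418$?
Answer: $1419803595$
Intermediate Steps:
$\left(-45775 + O\right) \left(-6845 - 8070\right) = \left(-45775 - 49418\right) \left(-6845 - 8070\right) = \left(-95193\right) \left(-14915\right) = 1419803595$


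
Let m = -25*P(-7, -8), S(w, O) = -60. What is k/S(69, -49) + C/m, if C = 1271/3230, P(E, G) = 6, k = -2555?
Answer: 10315177/242250 ≈ 42.581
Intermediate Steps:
C = 1271/3230 (C = 1271*(1/3230) = 1271/3230 ≈ 0.39350)
m = -150 (m = -25*6 = -150)
k/S(69, -49) + C/m = -2555/(-60) + (1271/3230)/(-150) = -2555*(-1/60) + (1271/3230)*(-1/150) = 511/12 - 1271/484500 = 10315177/242250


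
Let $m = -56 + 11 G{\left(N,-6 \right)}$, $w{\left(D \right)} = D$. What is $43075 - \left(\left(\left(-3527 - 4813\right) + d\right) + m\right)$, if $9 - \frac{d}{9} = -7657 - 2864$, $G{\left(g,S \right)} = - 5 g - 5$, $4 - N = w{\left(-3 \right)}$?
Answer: $-42859$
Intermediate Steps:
$N = 7$ ($N = 4 - -3 = 4 + 3 = 7$)
$G{\left(g,S \right)} = -5 - 5 g$
$m = -496$ ($m = -56 + 11 \left(-5 - 35\right) = -56 + 11 \left(-40\right) = -56 - 440 = -496$)
$d = 94770$ ($d = 81 - 9 \left(-7657 - 2864\right) = 81 - -94689 = 81 + 94689 = 94770$)
$43075 - \left(\left(\left(-3527 - 4813\right) + d\right) + m\right) = 43075 - \left(\left(\left(-3527 - 4813\right) + 94770\right) - 496\right) = 43075 - \left(\left(-8340 + 94770\right) - 496\right) = 43075 - \left(86430 - 496\right) = 43075 - 85934 = -42859$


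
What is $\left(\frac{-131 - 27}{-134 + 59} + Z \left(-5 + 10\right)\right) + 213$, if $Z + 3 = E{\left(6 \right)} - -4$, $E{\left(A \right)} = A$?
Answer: $\frac{18758}{75} \approx 250.11$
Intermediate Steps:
$Z = 7$ ($Z = -3 + \left(6 - -4\right) = -3 + \left(6 + 4\right) = -3 + 10 = 7$)
$\left(\frac{-131 - 27}{-134 + 59} + Z \left(-5 + 10\right)\right) + 213 = \left(\frac{-131 - 27}{-134 + 59} + 7 \left(-5 + 10\right)\right) + 213 = \left(- \frac{158}{-75} + 7 \cdot 5\right) + 213 = \left(\left(-158\right) \left(- \frac{1}{75}\right) + 35\right) + 213 = \left(\frac{158}{75} + 35\right) + 213 = \frac{2783}{75} + 213 = \frac{18758}{75}$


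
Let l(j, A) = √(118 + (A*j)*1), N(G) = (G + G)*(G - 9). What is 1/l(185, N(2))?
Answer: -I*√5062/5062 ≈ -0.014055*I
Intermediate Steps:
N(G) = 2*G*(-9 + G) (N(G) = (2*G)*(-9 + G) = 2*G*(-9 + G))
l(j, A) = √(118 + A*j)
1/l(185, N(2)) = 1/(√(118 + (2*2*(-9 + 2))*185)) = 1/(√(118 + (2*2*(-7))*185)) = 1/(√(118 - 28*185)) = 1/(√(118 - 5180)) = 1/(√(-5062)) = 1/(I*√5062) = -I*√5062/5062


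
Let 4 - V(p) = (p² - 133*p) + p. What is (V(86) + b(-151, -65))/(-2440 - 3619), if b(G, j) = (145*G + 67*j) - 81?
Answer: 22371/6059 ≈ 3.6922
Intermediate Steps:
V(p) = 4 - p² + 132*p (V(p) = 4 - ((p² - 133*p) + p) = 4 - (p² - 132*p) = 4 + (-p² + 132*p) = 4 - p² + 132*p)
b(G, j) = -81 + 67*j + 145*G (b(G, j) = (67*j + 145*G) - 81 = -81 + 67*j + 145*G)
(V(86) + b(-151, -65))/(-2440 - 3619) = ((4 - 1*86² + 132*86) + (-81 + 67*(-65) + 145*(-151)))/(-2440 - 3619) = ((4 - 1*7396 + 11352) + (-81 - 4355 - 21895))/(-6059) = ((4 - 7396 + 11352) - 26331)*(-1/6059) = (3960 - 26331)*(-1/6059) = -22371*(-1/6059) = 22371/6059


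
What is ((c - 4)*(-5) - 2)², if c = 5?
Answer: 49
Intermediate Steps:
((c - 4)*(-5) - 2)² = ((5 - 4)*(-5) - 2)² = (1*(-5) - 2)² = (-5 - 2)² = (-7)² = 49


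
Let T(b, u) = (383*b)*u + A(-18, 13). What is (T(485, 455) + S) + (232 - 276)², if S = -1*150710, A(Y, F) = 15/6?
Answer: 168739507/2 ≈ 8.4370e+7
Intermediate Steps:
A(Y, F) = 5/2 (A(Y, F) = 15*(⅙) = 5/2)
T(b, u) = 5/2 + 383*b*u (T(b, u) = (383*b)*u + 5/2 = 383*b*u + 5/2 = 5/2 + 383*b*u)
S = -150710
(T(485, 455) + S) + (232 - 276)² = ((5/2 + 383*485*455) - 150710) + (232 - 276)² = ((5/2 + 84518525) - 150710) + (-44)² = (169037055/2 - 150710) + 1936 = 168735635/2 + 1936 = 168739507/2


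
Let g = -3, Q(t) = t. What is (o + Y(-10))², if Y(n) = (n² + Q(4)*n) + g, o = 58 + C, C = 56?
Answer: 29241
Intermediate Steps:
o = 114 (o = 58 + 56 = 114)
Y(n) = -3 + n² + 4*n (Y(n) = (n² + 4*n) - 3 = -3 + n² + 4*n)
(o + Y(-10))² = (114 + (-3 + (-10)² + 4*(-10)))² = (114 + (-3 + 100 - 40))² = (114 + 57)² = 171² = 29241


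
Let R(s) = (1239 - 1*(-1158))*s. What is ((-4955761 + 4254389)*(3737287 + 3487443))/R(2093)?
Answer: -723889047080/716703 ≈ -1.0100e+6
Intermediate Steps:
R(s) = 2397*s (R(s) = (1239 + 1158)*s = 2397*s)
((-4955761 + 4254389)*(3737287 + 3487443))/R(2093) = ((-4955761 + 4254389)*(3737287 + 3487443))/((2397*2093)) = -701372*7224730/5016921 = -5067223329560*1/5016921 = -723889047080/716703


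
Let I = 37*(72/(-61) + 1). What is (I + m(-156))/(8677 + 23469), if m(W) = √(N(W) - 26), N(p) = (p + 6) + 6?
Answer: -407/1960906 + I*√170/32146 ≈ -0.00020756 + 0.0004056*I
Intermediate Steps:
N(p) = 12 + p (N(p) = (6 + p) + 6 = 12 + p)
m(W) = √(-14 + W) (m(W) = √((12 + W) - 26) = √(-14 + W))
I = -407/61 (I = 37*(72*(-1/61) + 1) = 37*(-72/61 + 1) = 37*(-11/61) = -407/61 ≈ -6.6721)
(I + m(-156))/(8677 + 23469) = (-407/61 + √(-14 - 156))/(8677 + 23469) = (-407/61 + √(-170))/32146 = (-407/61 + I*√170)*(1/32146) = -407/1960906 + I*√170/32146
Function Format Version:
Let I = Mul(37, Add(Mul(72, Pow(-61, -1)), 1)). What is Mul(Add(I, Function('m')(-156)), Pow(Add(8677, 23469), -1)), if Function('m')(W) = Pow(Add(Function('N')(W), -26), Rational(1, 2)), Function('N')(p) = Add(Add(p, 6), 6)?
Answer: Add(Rational(-407, 1960906), Mul(Rational(1, 32146), I, Pow(170, Rational(1, 2)))) ≈ Add(-0.00020756, Mul(0.00040560, I))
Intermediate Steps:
Function('N')(p) = Add(12, p) (Function('N')(p) = Add(Add(6, p), 6) = Add(12, p))
Function('m')(W) = Pow(Add(-14, W), Rational(1, 2)) (Function('m')(W) = Pow(Add(Add(12, W), -26), Rational(1, 2)) = Pow(Add(-14, W), Rational(1, 2)))
I = Rational(-407, 61) (I = Mul(37, Add(Mul(72, Rational(-1, 61)), 1)) = Mul(37, Add(Rational(-72, 61), 1)) = Mul(37, Rational(-11, 61)) = Rational(-407, 61) ≈ -6.6721)
Mul(Add(I, Function('m')(-156)), Pow(Add(8677, 23469), -1)) = Mul(Add(Rational(-407, 61), Pow(Add(-14, -156), Rational(1, 2))), Pow(Add(8677, 23469), -1)) = Mul(Add(Rational(-407, 61), Pow(-170, Rational(1, 2))), Pow(32146, -1)) = Mul(Add(Rational(-407, 61), Mul(I, Pow(170, Rational(1, 2)))), Rational(1, 32146)) = Add(Rational(-407, 1960906), Mul(Rational(1, 32146), I, Pow(170, Rational(1, 2))))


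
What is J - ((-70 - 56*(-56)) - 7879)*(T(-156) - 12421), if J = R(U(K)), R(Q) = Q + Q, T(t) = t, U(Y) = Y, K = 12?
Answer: -60533077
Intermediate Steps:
R(Q) = 2*Q
J = 24 (J = 2*12 = 24)
J - ((-70 - 56*(-56)) - 7879)*(T(-156) - 12421) = 24 - ((-70 - 56*(-56)) - 7879)*(-156 - 12421) = 24 - ((-70 + 3136) - 7879)*(-12577) = 24 - (3066 - 7879)*(-12577) = 24 - (-4813)*(-12577) = 24 - 1*60533101 = 24 - 60533101 = -60533077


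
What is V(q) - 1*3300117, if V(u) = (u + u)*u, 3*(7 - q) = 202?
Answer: -29635531/9 ≈ -3.2928e+6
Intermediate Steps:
q = -181/3 (q = 7 - 1/3*202 = 7 - 202/3 = -181/3 ≈ -60.333)
V(u) = 2*u**2 (V(u) = (2*u)*u = 2*u**2)
V(q) - 1*3300117 = 2*(-181/3)**2 - 1*3300117 = 2*(32761/9) - 3300117 = 65522/9 - 3300117 = -29635531/9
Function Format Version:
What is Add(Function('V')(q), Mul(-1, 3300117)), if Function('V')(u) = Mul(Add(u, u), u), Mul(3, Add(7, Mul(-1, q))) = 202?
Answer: Rational(-29635531, 9) ≈ -3.2928e+6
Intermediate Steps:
q = Rational(-181, 3) (q = Add(7, Mul(Rational(-1, 3), 202)) = Add(7, Rational(-202, 3)) = Rational(-181, 3) ≈ -60.333)
Function('V')(u) = Mul(2, Pow(u, 2)) (Function('V')(u) = Mul(Mul(2, u), u) = Mul(2, Pow(u, 2)))
Add(Function('V')(q), Mul(-1, 3300117)) = Add(Mul(2, Pow(Rational(-181, 3), 2)), Mul(-1, 3300117)) = Add(Mul(2, Rational(32761, 9)), -3300117) = Add(Rational(65522, 9), -3300117) = Rational(-29635531, 9)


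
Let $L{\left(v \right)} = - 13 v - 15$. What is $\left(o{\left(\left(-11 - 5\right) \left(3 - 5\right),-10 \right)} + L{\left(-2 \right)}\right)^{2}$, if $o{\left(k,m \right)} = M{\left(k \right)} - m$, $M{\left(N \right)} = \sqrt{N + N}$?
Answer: $841$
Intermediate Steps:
$M{\left(N \right)} = \sqrt{2} \sqrt{N}$ ($M{\left(N \right)} = \sqrt{2 N} = \sqrt{2} \sqrt{N}$)
$L{\left(v \right)} = -15 - 13 v$
$o{\left(k,m \right)} = - m + \sqrt{2} \sqrt{k}$ ($o{\left(k,m \right)} = \sqrt{2} \sqrt{k} - m = - m + \sqrt{2} \sqrt{k}$)
$\left(o{\left(\left(-11 - 5\right) \left(3 - 5\right),-10 \right)} + L{\left(-2 \right)}\right)^{2} = \left(\left(\left(-1\right) \left(-10\right) + \sqrt{2} \sqrt{\left(-11 - 5\right) \left(3 - 5\right)}\right) - -11\right)^{2} = \left(\left(10 + \sqrt{2} \sqrt{\left(-16\right) \left(-2\right)}\right) + \left(-15 + 26\right)\right)^{2} = \left(\left(10 + \sqrt{2} \sqrt{32}\right) + 11\right)^{2} = \left(\left(10 + \sqrt{2} \cdot 4 \sqrt{2}\right) + 11\right)^{2} = \left(\left(10 + 8\right) + 11\right)^{2} = \left(18 + 11\right)^{2} = 29^{2} = 841$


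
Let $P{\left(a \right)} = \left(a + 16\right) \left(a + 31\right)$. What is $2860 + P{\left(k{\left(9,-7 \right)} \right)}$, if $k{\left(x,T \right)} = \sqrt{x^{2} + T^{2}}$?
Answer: $3486 + 47 \sqrt{130} \approx 4021.9$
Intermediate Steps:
$k{\left(x,T \right)} = \sqrt{T^{2} + x^{2}}$
$P{\left(a \right)} = \left(16 + a\right) \left(31 + a\right)$
$2860 + P{\left(k{\left(9,-7 \right)} \right)} = 2860 + \left(496 + \left(\sqrt{\left(-7\right)^{2} + 9^{2}}\right)^{2} + 47 \sqrt{\left(-7\right)^{2} + 9^{2}}\right) = 2860 + \left(496 + \left(\sqrt{49 + 81}\right)^{2} + 47 \sqrt{49 + 81}\right) = 2860 + \left(496 + \left(\sqrt{130}\right)^{2} + 47 \sqrt{130}\right) = 2860 + \left(496 + 130 + 47 \sqrt{130}\right) = 2860 + \left(626 + 47 \sqrt{130}\right) = 3486 + 47 \sqrt{130}$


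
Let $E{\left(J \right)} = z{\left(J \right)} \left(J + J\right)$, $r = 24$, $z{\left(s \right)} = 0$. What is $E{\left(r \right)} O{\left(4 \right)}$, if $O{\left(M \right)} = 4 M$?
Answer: $0$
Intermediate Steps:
$E{\left(J \right)} = 0$ ($E{\left(J \right)} = 0 \left(J + J\right) = 0 \cdot 2 J = 0$)
$E{\left(r \right)} O{\left(4 \right)} = 0 \cdot 4 \cdot 4 = 0 \cdot 16 = 0$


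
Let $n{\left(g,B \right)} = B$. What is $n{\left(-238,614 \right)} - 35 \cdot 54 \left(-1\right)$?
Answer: $2504$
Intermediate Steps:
$n{\left(-238,614 \right)} - 35 \cdot 54 \left(-1\right) = 614 - 35 \cdot 54 \left(-1\right) = 614 - 1890 \left(-1\right) = 614 - -1890 = 614 + 1890 = 2504$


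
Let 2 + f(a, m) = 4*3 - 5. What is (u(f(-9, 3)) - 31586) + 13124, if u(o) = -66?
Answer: -18528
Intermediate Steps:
f(a, m) = 5 (f(a, m) = -2 + (4*3 - 5) = -2 + (12 - 5) = -2 + 7 = 5)
(u(f(-9, 3)) - 31586) + 13124 = (-66 - 31586) + 13124 = -31652 + 13124 = -18528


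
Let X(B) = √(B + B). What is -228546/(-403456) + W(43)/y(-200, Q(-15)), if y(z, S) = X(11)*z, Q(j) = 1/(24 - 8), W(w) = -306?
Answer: 114273/201728 + 153*√22/2200 ≈ 0.89267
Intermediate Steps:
X(B) = √2*√B (X(B) = √(2*B) = √2*√B)
Q(j) = 1/16
y(z, S) = z*√22 (y(z, S) = (√2*√11)*z = √22*z = z*√22)
-228546/(-403456) + W(43)/y(-200, Q(-15)) = -228546/(-403456) - 306*(-√22/4400) = -228546*(-1/403456) - (-153)*√22/2200 = 114273/201728 + 153*√22/2200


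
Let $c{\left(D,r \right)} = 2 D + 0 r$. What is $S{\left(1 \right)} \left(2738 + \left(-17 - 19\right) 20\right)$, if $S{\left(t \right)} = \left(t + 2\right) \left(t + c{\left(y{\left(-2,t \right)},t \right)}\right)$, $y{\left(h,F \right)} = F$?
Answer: $18162$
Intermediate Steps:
$c{\left(D,r \right)} = 2 D$ ($c{\left(D,r \right)} = 2 D + 0 = 2 D$)
$S{\left(t \right)} = 3 t \left(2 + t\right)$ ($S{\left(t \right)} = \left(t + 2\right) \left(t + 2 t\right) = \left(2 + t\right) 3 t = 3 t \left(2 + t\right)$)
$S{\left(1 \right)} \left(2738 + \left(-17 - 19\right) 20\right) = 3 \cdot 1 \left(2 + 1\right) \left(2738 + \left(-17 - 19\right) 20\right) = 3 \cdot 1 \cdot 3 \left(2738 - 720\right) = 9 \left(2738 - 720\right) = 9 \cdot 2018 = 18162$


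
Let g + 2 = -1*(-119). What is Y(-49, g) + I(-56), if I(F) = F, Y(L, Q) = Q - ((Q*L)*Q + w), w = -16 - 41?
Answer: 670879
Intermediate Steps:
w = -57
g = 117 (g = -2 - 1*(-119) = -2 + 119 = 117)
Y(L, Q) = 57 + Q - L*Q**2 (Y(L, Q) = Q - ((Q*L)*Q - 57) = Q - ((L*Q)*Q - 57) = Q - (L*Q**2 - 57) = Q - (-57 + L*Q**2) = Q + (57 - L*Q**2) = 57 + Q - L*Q**2)
Y(-49, g) + I(-56) = (57 + 117 - 1*(-49)*117**2) - 56 = (57 + 117 - 1*(-49)*13689) - 56 = (57 + 117 + 670761) - 56 = 670935 - 56 = 670879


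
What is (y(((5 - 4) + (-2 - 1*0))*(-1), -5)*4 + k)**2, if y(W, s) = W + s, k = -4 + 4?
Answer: 256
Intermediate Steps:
k = 0
(y(((5 - 4) + (-2 - 1*0))*(-1), -5)*4 + k)**2 = ((((5 - 4) + (-2 - 1*0))*(-1) - 5)*4 + 0)**2 = (((1 + (-2 + 0))*(-1) - 5)*4 + 0)**2 = (((1 - 2)*(-1) - 5)*4 + 0)**2 = ((-1*(-1) - 5)*4 + 0)**2 = ((1 - 5)*4 + 0)**2 = (-4*4 + 0)**2 = (-16 + 0)**2 = (-16)**2 = 256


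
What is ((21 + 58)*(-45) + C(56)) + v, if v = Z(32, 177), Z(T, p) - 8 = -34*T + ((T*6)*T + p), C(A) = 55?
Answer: 1741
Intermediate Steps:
Z(T, p) = 8 + p - 34*T + 6*T² (Z(T, p) = 8 + (-34*T + ((T*6)*T + p)) = 8 + (-34*T + ((6*T)*T + p)) = 8 + (-34*T + (6*T² + p)) = 8 + (-34*T + (p + 6*T²)) = 8 + (p - 34*T + 6*T²) = 8 + p - 34*T + 6*T²)
v = 5241 (v = 8 + 177 - 34*32 + 6*32² = 8 + 177 - 1088 + 6*1024 = 8 + 177 - 1088 + 6144 = 5241)
((21 + 58)*(-45) + C(56)) + v = ((21 + 58)*(-45) + 55) + 5241 = (79*(-45) + 55) + 5241 = (-3555 + 55) + 5241 = -3500 + 5241 = 1741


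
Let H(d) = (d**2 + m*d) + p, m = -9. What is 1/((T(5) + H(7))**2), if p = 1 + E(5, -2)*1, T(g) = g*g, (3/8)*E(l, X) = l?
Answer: 9/5776 ≈ 0.0015582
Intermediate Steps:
E(l, X) = 8*l/3
T(g) = g**2
p = 43/3 (p = 1 + ((8/3)*5)*1 = 1 + (40/3)*1 = 1 + 40/3 = 43/3 ≈ 14.333)
H(d) = 43/3 + d**2 - 9*d (H(d) = (d**2 - 9*d) + 43/3 = 43/3 + d**2 - 9*d)
1/((T(5) + H(7))**2) = 1/((5**2 + (43/3 + 7**2 - 9*7))**2) = 1/((25 + (43/3 + 49 - 63))**2) = 1/((25 + 1/3)**2) = 1/((76/3)**2) = 1/(5776/9) = 9/5776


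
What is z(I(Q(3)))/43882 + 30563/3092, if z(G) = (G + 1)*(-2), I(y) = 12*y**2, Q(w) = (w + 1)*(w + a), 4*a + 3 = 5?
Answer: 663307307/67841572 ≈ 9.7773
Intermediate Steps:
a = 1/2 (a = -3/4 + (1/4)*5 = -3/4 + 5/4 = 1/2 ≈ 0.50000)
Q(w) = (1 + w)*(1/2 + w) (Q(w) = (w + 1)*(w + 1/2) = (1 + w)*(1/2 + w))
z(G) = -2 - 2*G (z(G) = (1 + G)*(-2) = -2 - 2*G)
z(I(Q(3)))/43882 + 30563/3092 = (-2 - 24*(1/2 + 3**2 + (3/2)*3)**2)/43882 + 30563/3092 = (-2 - 24*(1/2 + 9 + 9/2)**2)*(1/43882) + 30563*(1/3092) = (-2 - 24*14**2)*(1/43882) + 30563/3092 = (-2 - 24*196)*(1/43882) + 30563/3092 = (-2 - 2*2352)*(1/43882) + 30563/3092 = (-2 - 4704)*(1/43882) + 30563/3092 = -4706*1/43882 + 30563/3092 = -2353/21941 + 30563/3092 = 663307307/67841572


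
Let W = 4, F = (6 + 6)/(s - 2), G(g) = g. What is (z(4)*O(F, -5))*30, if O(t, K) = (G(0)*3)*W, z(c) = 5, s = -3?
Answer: 0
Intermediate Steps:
F = -12/5 (F = (6 + 6)/(-3 - 2) = 12/(-5) = 12*(-1/5) = -12/5 ≈ -2.4000)
O(t, K) = 0 (O(t, K) = (0*3)*4 = 0*4 = 0)
(z(4)*O(F, -5))*30 = (5*0)*30 = 0*30 = 0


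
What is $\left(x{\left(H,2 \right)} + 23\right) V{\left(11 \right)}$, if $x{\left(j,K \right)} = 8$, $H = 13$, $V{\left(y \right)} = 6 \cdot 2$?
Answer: $372$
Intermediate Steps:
$V{\left(y \right)} = 12$
$\left(x{\left(H,2 \right)} + 23\right) V{\left(11 \right)} = \left(8 + 23\right) 12 = 31 \cdot 12 = 372$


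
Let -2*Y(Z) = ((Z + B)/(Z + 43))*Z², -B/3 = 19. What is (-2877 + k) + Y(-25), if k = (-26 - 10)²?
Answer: -2833/18 ≈ -157.39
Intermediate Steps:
B = -57 (B = -3*19 = -57)
Y(Z) = -Z²*(-57 + Z)/(2*(43 + Z)) (Y(Z) = -(Z - 57)/(Z + 43)*Z²/2 = -(-57 + Z)/(43 + Z)*Z²/2 = -Z²*(-57 + Z)/(2*(43 + Z)))
k = 1296 (k = (-36)² = 1296)
(-2877 + k) + Y(-25) = (-2877 + 1296) + (½)*(-25)²*(57 - 1*(-25))/(43 - 25) = -1581 + (½)*625*(57 + 25)/18 = -1581 + (½)*625*(1/18)*82 = -1581 + 25625/18 = -2833/18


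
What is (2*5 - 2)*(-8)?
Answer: -64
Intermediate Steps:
(2*5 - 2)*(-8) = (10 - 2)*(-8) = 8*(-8) = -64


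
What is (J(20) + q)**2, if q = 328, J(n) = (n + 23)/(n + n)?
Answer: 173264569/1600 ≈ 1.0829e+5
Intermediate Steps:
J(n) = (23 + n)/(2*n) (J(n) = (23 + n)/((2*n)) = (23 + n)*(1/(2*n)) = (23 + n)/(2*n))
(J(20) + q)**2 = ((1/2)*(23 + 20)/20 + 328)**2 = ((1/2)*(1/20)*43 + 328)**2 = (43/40 + 328)**2 = (13163/40)**2 = 173264569/1600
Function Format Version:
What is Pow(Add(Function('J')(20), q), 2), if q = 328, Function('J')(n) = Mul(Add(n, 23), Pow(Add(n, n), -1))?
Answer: Rational(173264569, 1600) ≈ 1.0829e+5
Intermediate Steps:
Function('J')(n) = Mul(Rational(1, 2), Pow(n, -1), Add(23, n)) (Function('J')(n) = Mul(Add(23, n), Pow(Mul(2, n), -1)) = Mul(Add(23, n), Mul(Rational(1, 2), Pow(n, -1))) = Mul(Rational(1, 2), Pow(n, -1), Add(23, n)))
Pow(Add(Function('J')(20), q), 2) = Pow(Add(Mul(Rational(1, 2), Pow(20, -1), Add(23, 20)), 328), 2) = Pow(Add(Mul(Rational(1, 2), Rational(1, 20), 43), 328), 2) = Pow(Add(Rational(43, 40), 328), 2) = Pow(Rational(13163, 40), 2) = Rational(173264569, 1600)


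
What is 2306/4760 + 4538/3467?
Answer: 14797891/8251460 ≈ 1.7934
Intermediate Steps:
2306/4760 + 4538/3467 = 2306*(1/4760) + 4538*(1/3467) = 1153/2380 + 4538/3467 = 14797891/8251460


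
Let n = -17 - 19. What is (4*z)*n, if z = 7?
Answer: -1008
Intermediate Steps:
n = -36
(4*z)*n = (4*7)*(-36) = 28*(-36) = -1008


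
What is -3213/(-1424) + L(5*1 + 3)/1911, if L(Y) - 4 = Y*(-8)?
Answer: 2018201/907088 ≈ 2.2249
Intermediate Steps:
L(Y) = 4 - 8*Y (L(Y) = 4 + Y*(-8) = 4 - 8*Y)
-3213/(-1424) + L(5*1 + 3)/1911 = -3213/(-1424) + (4 - 8*(5*1 + 3))/1911 = -3213*(-1/1424) + (4 - 8*(5 + 3))*(1/1911) = 3213/1424 + (4 - 8*8)*(1/1911) = 3213/1424 + (4 - 64)*(1/1911) = 3213/1424 - 60*1/1911 = 3213/1424 - 20/637 = 2018201/907088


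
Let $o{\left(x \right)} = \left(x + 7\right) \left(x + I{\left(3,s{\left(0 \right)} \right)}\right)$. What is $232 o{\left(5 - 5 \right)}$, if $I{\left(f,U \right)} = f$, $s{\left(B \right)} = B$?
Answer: $4872$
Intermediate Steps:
$o{\left(x \right)} = \left(3 + x\right) \left(7 + x\right)$ ($o{\left(x \right)} = \left(x + 7\right) \left(x + 3\right) = \left(7 + x\right) \left(3 + x\right) = \left(3 + x\right) \left(7 + x\right)$)
$232 o{\left(5 - 5 \right)} = 232 \left(21 + \left(5 - 5\right)^{2} + 10 \left(5 - 5\right)\right) = 232 \left(21 + 0^{2} + 10 \cdot 0\right) = 232 \left(21 + 0 + 0\right) = 232 \cdot 21 = 4872$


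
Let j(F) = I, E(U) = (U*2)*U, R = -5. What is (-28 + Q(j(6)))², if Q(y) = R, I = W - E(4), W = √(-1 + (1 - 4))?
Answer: 1089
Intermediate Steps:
W = 2*I (W = √(-1 - 3) = √(-4) = 2*I ≈ 2.0*I)
E(U) = 2*U² (E(U) = (2*U)*U = 2*U²)
I = -32 + 2*I (I = 2*I - 2*4² = 2*I - 2*16 = 2*I - 1*32 = 2*I - 32 = -32 + 2*I ≈ -32.0 + 2.0*I)
j(F) = -32 + 2*I
Q(y) = -5
(-28 + Q(j(6)))² = (-28 - 5)² = (-33)² = 1089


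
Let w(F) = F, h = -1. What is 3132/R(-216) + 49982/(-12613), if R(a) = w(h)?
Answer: -39553898/12613 ≈ -3136.0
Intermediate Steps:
R(a) = -1
3132/R(-216) + 49982/(-12613) = 3132/(-1) + 49982/(-12613) = 3132*(-1) + 49982*(-1/12613) = -3132 - 49982/12613 = -39553898/12613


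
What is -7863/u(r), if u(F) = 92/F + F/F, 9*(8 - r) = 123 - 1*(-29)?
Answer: 157260/187 ≈ 840.96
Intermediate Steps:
r = -80/9 (r = 8 - (123 - 1*(-29))/9 = 8 - (123 + 29)/9 = 8 - 1/9*152 = 8 - 152/9 = -80/9 ≈ -8.8889)
u(F) = 1 + 92/F (u(F) = 92/F + 1 = 1 + 92/F)
-7863/u(r) = -7863*(-80/(9*(92 - 80/9))) = -7863/((-9/80*748/9)) = -7863/(-187/20) = -7863*(-20/187) = 157260/187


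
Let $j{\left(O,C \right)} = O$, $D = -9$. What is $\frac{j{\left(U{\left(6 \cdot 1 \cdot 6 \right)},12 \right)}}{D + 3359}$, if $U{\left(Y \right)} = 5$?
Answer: $\frac{1}{670} \approx 0.0014925$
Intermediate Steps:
$\frac{j{\left(U{\left(6 \cdot 1 \cdot 6 \right)},12 \right)}}{D + 3359} = \frac{1}{-9 + 3359} \cdot 5 = \frac{1}{3350} \cdot 5 = \frac{1}{670}$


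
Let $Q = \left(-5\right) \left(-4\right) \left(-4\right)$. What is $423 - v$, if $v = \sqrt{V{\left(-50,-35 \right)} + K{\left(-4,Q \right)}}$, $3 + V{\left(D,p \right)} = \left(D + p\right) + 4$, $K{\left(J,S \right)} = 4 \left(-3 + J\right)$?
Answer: $423 - 4 i \sqrt{7} \approx 423.0 - 10.583 i$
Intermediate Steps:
$Q = -80$ ($Q = 20 \left(-4\right) = -80$)
$K{\left(J,S \right)} = -12 + 4 J$
$V{\left(D,p \right)} = 1 + D + p$ ($V{\left(D,p \right)} = -3 + \left(\left(D + p\right) + 4\right) = -3 + \left(4 + D + p\right) = 1 + D + p$)
$v = 4 i \sqrt{7}$ ($v = \sqrt{\left(1 - 50 - 35\right) + \left(-12 + 4 \left(-4\right)\right)} = \sqrt{-84 - 28} = \sqrt{-112} = 4 i \sqrt{7} \approx 10.583 i$)
$423 - v = 423 - 4 i \sqrt{7}$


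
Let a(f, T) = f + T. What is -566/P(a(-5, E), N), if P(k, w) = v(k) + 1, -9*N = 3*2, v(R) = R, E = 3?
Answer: 566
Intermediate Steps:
a(f, T) = T + f
N = -⅔ (N = -2/3 = -⅑*6 = -⅔ ≈ -0.66667)
P(k, w) = 1 + k (P(k, w) = k + 1 = 1 + k)
-566/P(a(-5, E), N) = -566/(1 + (3 - 5)) = -566/(1 - 2) = -566/(-1) = -566*(-1) = 566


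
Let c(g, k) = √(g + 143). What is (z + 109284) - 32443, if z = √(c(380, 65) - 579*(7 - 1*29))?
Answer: 76841 + √(12738 + √523) ≈ 76954.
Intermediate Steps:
c(g, k) = √(143 + g)
z = √(12738 + √523) (z = √(√(143 + 380) - 579*(7 - 1*29)) = √(√523 - 579*(7 - 29)) = √(√523 - 579*(-22)) = √(√523 + 12738) = √(12738 + √523) ≈ 112.96)
(z + 109284) - 32443 = (√(12738 + √523) + 109284) - 32443 = (109284 + √(12738 + √523)) - 32443 = 76841 + √(12738 + √523)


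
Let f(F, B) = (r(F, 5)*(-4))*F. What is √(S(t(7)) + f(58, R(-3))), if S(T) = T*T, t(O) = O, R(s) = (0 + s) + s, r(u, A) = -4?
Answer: √977 ≈ 31.257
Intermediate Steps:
R(s) = 2*s (R(s) = s + s = 2*s)
f(F, B) = 16*F (f(F, B) = (-4*(-4))*F = 16*F)
S(T) = T²
√(S(t(7)) + f(58, R(-3))) = √(7² + 16*58) = √(49 + 928) = √977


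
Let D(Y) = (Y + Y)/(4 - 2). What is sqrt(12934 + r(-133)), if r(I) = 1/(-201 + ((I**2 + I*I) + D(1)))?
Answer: sqrt(16005717476034)/35178 ≈ 113.73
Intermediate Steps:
D(Y) = Y (D(Y) = (2*Y)/2 = (2*Y)*(1/2) = Y)
r(I) = 1/(-200 + 2*I**2) (r(I) = 1/(-201 + ((I**2 + I*I) + 1)) = 1/(-201 + ((I**2 + I**2) + 1)) = 1/(-201 + (2*I**2 + 1)) = 1/(-201 + (1 + 2*I**2)) = 1/(-200 + 2*I**2))
sqrt(12934 + r(-133)) = sqrt(12934 + 1/(2*(-100 + (-133)**2))) = sqrt(12934 + 1/(2*(-100 + 17689))) = sqrt(12934 + (1/2)/17589) = sqrt(12934 + (1/2)*(1/17589)) = sqrt(12934 + 1/35178) = sqrt(454992253/35178) = sqrt(16005717476034)/35178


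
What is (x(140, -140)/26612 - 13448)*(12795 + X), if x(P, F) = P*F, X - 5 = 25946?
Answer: -3466776807224/6653 ≈ -5.2108e+8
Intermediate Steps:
X = 25951 (X = 5 + 25946 = 25951)
x(P, F) = F*P
(x(140, -140)/26612 - 13448)*(12795 + X) = (-140*140/26612 - 13448)*(12795 + 25951) = (-19600*1/26612 - 13448)*38746 = (-4900/6653 - 13448)*38746 = -89474444/6653*38746 = -3466776807224/6653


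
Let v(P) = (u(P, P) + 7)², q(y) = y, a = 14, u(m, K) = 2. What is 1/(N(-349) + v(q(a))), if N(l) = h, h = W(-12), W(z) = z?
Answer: 1/69 ≈ 0.014493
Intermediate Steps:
h = -12
N(l) = -12
v(P) = 81 (v(P) = (2 + 7)² = 9² = 81)
1/(N(-349) + v(q(a))) = 1/(-12 + 81) = 1/69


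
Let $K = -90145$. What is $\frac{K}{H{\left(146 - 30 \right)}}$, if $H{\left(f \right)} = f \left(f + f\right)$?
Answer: $- \frac{90145}{26912} \approx -3.3496$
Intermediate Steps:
$H{\left(f \right)} = 2 f^{2}$ ($H{\left(f \right)} = f 2 f = 2 f^{2}$)
$\frac{K}{H{\left(146 - 30 \right)}} = - \frac{90145}{2 \left(146 - 30\right)^{2}} = - \frac{90145}{2 \cdot 116^{2}} = - \frac{90145}{2 \cdot 13456} = - \frac{90145}{26912}$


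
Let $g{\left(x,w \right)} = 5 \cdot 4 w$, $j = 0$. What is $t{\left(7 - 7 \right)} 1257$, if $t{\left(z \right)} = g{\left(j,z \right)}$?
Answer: $0$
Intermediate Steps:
$g{\left(x,w \right)} = 20 w$
$t{\left(z \right)} = 20 z$
$t{\left(7 - 7 \right)} 1257 = 20 \left(7 - 7\right) 1257 = 20 \cdot 0 \cdot 1257 = 0 \cdot 1257 = 0$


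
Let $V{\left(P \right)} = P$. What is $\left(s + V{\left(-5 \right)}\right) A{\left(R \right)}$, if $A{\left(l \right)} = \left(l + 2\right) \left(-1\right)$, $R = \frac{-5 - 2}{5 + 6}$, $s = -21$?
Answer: $\frac{390}{11} \approx 35.455$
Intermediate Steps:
$R = - \frac{7}{11} \approx -0.63636$
$A{\left(l \right)} = -2 - l$ ($A{\left(l \right)} = \left(2 + l\right) \left(-1\right) = -2 - l$)
$\left(s + V{\left(-5 \right)}\right) A{\left(R \right)} = \left(-21 - 5\right) \left(-2 - - \frac{7}{11}\right) = - 26 \left(-2 + \frac{7}{11}\right) = \left(-26\right) \left(- \frac{15}{11}\right) = \frac{390}{11}$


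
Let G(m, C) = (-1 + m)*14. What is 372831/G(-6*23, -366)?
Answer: -372831/1946 ≈ -191.59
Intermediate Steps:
G(m, C) = -14 + 14*m
372831/G(-6*23, -366) = 372831/(-14 + 14*(-6*23)) = 372831/(-14 + 14*(-138)) = 372831/(-14 - 1932) = 372831/(-1946) = 372831*(-1/1946) = -372831/1946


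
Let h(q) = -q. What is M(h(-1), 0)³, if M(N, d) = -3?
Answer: -27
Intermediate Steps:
M(h(-1), 0)³ = (-3)³ = -27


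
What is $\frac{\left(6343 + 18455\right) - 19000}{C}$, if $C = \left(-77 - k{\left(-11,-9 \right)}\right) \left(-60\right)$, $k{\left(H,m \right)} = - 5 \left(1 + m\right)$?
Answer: $\frac{223}{270} \approx 0.82593$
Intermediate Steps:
$k{\left(H,m \right)} = -5 - 5 m$
$C = 7020$ ($C = \left(-77 - \left(-5 - -45\right)\right) \left(-60\right) = \left(-77 - \left(-5 + 45\right)\right) \left(-60\right) = \left(-77 - 40\right) \left(-60\right) = \left(-117\right) \left(-60\right) = 7020$)
$\frac{\left(6343 + 18455\right) - 19000}{C} = \frac{\left(6343 + 18455\right) - 19000}{7020} = \left(24798 - 19000\right) \frac{1}{7020} = 5798 \cdot \frac{1}{7020} = \frac{223}{270}$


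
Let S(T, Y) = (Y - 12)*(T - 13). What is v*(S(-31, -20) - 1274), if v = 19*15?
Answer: 38190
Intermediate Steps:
S(T, Y) = (-13 + T)*(-12 + Y) (S(T, Y) = (-12 + Y)*(-13 + T) = (-13 + T)*(-12 + Y))
v = 285
v*(S(-31, -20) - 1274) = 285*((156 - 13*(-20) - 12*(-31) - 31*(-20)) - 1274) = 285*((156 + 260 + 372 + 620) - 1274) = 285*(1408 - 1274) = 285*134 = 38190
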